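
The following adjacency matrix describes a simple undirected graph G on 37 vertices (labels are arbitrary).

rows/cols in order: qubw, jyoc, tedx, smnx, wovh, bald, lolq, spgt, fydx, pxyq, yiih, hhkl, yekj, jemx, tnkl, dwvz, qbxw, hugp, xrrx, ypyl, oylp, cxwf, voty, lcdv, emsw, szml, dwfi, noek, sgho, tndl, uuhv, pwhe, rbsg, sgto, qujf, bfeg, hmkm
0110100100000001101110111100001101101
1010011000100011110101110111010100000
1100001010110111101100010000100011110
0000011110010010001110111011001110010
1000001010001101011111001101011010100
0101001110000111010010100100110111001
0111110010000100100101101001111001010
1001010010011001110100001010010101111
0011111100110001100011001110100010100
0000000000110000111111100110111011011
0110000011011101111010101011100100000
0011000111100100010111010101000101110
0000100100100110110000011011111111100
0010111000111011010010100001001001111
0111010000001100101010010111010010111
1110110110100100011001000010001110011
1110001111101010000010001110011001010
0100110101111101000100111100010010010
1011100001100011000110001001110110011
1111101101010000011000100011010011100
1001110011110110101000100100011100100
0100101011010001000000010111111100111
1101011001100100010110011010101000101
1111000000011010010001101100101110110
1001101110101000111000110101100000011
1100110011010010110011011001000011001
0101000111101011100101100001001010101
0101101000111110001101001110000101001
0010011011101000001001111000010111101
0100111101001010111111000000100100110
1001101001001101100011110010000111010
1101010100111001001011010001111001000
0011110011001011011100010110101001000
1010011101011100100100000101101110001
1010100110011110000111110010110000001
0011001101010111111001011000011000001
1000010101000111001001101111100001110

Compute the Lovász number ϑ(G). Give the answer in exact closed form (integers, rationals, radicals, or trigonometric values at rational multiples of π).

Vertex xrrx has 18 neighbors: qubw, tedx, smnx, wovh, pxyq, yiih, tnkl, dwvz, ypyl, oylp, emsw, noek, sgho, tndl, pwhe, rbsg, bfeg, hmkm.
N(lolq) = {jyoc, tedx, smnx, wovh, bald, fydx, jemx, qbxw, ypyl, cxwf, voty, emsw, noek, sgho, tndl, uuhv, sgto, bfeg}, |N(lolq)| = 18.
Vertex yekj has 18 neighbors: wovh, spgt, yiih, jemx, tnkl, qbxw, hugp, lcdv, emsw, dwfi, noek, sgho, tndl, uuhv, pwhe, rbsg, sgto, qujf.
deg(jyoc) = 18; N(jyoc) = {qubw, tedx, bald, lolq, yiih, tnkl, dwvz, qbxw, hugp, ypyl, cxwf, voty, lcdv, szml, dwfi, noek, tndl, pwhe}.
Every vertex has degree 18 (N=37); Paley(37): SR with (k,λ,μ)=(18,8,9).
The 3 distinct eigenvalues: [18.0, 2.54138, -3.54138].
With N=37: ϑ(G) = 37·(-(-sqrt(37)/2 - 1/2))/(18−(-sqrt(37)/2 - 1/2)) = sqrt(37).
ϑ(G) ≈ 6.082763.

sqrt(37)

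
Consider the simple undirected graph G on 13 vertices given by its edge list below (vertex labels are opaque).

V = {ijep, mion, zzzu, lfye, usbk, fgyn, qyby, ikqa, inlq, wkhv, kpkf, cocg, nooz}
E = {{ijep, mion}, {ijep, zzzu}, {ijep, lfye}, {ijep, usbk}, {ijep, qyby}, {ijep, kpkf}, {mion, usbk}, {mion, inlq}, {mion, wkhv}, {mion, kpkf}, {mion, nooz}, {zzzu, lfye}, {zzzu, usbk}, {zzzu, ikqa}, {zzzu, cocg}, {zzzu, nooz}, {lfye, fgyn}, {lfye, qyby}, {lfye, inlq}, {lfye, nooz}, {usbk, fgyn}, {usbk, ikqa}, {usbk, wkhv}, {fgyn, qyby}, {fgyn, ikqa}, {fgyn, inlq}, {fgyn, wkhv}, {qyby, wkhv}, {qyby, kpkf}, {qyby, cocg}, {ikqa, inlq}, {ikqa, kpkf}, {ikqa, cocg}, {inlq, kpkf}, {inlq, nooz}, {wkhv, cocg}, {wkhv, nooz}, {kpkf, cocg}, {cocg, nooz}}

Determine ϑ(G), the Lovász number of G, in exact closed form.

sqrt(13)

deg(usbk) = 6; N(usbk) = {ijep, mion, zzzu, fgyn, ikqa, wkhv}.
Vertex fgyn has 6 neighbors: lfye, usbk, qyby, ikqa, inlq, wkhv.
N(kpkf) = {ijep, mion, qyby, ikqa, inlq, cocg}, |N(kpkf)| = 6.
Vertex lfye has 6 neighbors: ijep, zzzu, fgyn, qyby, inlq, nooz.
Regular of degree 6 on 13 vertices: SR(13,6,2,3) — a Paley graph.
The 3 distinct eigenvalues: [6.0, 1.3028, -2.3028].
With N=13: ϑ(G) = 13·(-(-sqrt(13)/2 - 1/2))/(6−(-sqrt(13)/2 - 1/2)) = sqrt(13).
Numerically 3.605551275.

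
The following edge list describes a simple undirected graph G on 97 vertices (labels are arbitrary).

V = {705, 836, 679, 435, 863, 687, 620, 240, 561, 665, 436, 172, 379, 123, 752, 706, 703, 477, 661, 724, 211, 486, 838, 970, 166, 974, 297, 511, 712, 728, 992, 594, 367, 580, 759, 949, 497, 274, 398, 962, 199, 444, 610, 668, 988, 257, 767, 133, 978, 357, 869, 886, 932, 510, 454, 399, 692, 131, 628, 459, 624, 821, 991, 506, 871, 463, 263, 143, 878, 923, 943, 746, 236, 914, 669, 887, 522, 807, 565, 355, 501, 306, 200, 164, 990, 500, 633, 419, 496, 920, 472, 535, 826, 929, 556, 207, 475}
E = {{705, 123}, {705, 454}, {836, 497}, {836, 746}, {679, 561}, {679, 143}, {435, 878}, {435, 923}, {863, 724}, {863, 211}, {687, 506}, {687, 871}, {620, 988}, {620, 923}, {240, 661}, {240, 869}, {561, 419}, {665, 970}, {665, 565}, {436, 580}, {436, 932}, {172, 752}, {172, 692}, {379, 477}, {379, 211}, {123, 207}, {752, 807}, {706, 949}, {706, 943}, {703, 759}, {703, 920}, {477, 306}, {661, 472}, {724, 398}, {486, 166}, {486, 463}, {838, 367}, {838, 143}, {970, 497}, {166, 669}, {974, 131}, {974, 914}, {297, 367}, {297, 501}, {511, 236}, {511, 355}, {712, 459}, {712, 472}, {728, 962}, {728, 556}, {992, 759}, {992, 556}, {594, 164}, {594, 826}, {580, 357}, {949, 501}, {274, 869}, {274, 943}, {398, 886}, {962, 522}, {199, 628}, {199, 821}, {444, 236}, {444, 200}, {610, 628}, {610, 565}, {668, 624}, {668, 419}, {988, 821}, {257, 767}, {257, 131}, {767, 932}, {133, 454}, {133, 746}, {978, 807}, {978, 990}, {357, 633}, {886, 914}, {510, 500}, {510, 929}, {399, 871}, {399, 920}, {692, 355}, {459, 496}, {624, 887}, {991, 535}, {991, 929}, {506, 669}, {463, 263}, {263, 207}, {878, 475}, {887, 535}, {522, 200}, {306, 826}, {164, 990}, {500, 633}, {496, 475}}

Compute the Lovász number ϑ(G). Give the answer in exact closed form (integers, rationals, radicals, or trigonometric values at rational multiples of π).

Vertex 236 has 2 neighbors: 511, 444.
Vertex 477 has 2 neighbors: 379, 306.
N(565) = {665, 610}, |N(565)| = 2.
Vertex 610 has 2 neighbors: 628, 565.
deg(v) = 2 for all v (|V|=97); a single 97-cycle (edge-transitive).
A has 49 distinct eigenvalues ≈ [2.0, 1.996, 1.983, 1.962, 1.933, 1.896, 1.851, 1.798, 1.737, 1.67, 1.595, 1.513, 1.426, 1.332, 1.232, 1.128, 1.019, 0.905, 0.788, 0.667, 0.544, 0.418, 0.29, 0.162, 0.032, -0.097, -0.226, -0.354, -0.481, -0.606, -0.728, -0.847, -0.962, -1.074, -1.181, -1.283, -1.379, -1.47, -1.555, -1.633, -1.704, -1.769, -1.825, -1.874, -1.916, -1.949, -1.974, -1.991, -1.999].
λ_max=2, λ_min=-2*cos(pi/97); ϑ = −97·λ_min/(λ_max−λ_min) = 97*cos(pi/97)/(cos(pi/97) + 1).
ϑ(G) ≈ 48.4873.
Sandwich: α(G)=48 ≤ ϑ(G)=97*cos(pi/97)/(cos(pi/97) + 1) ≤ χ(Ḡ)=49 (both strict).

97*cos(pi/97)/(cos(pi/97) + 1)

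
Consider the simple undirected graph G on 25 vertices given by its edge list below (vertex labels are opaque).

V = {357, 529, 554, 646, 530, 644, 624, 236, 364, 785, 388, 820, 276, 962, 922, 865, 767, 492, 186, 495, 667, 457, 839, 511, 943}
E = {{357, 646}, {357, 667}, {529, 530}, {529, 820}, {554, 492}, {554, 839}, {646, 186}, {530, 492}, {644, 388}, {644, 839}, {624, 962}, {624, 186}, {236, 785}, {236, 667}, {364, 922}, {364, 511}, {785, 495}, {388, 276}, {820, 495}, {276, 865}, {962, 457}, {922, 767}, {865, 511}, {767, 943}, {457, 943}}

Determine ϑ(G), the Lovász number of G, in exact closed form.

25*cos(pi/25)/(cos(pi/25) + 1)

N(357) = {646, 667}, |N(357)| = 2.
Vertex 943 has 2 neighbors: 767, 457.
deg(530) = 2; N(530) = {529, 492}.
N(646) = {357, 186}, |N(646)| = 2.
2-regular, N=25; the odd cycle C_{25}.
The 13 distinct eigenvalues: [2.0, 1.937166, 1.752613, 1.457937, 1.071654, 0.618034, 0.125581, -0.374763, -0.851559, -1.274848, -1.618034, -1.859553, -1.984229].
Lovász (edge-transitive): ϑ = −25·(-2*cos(pi/25))/((2)−(-2*cos(pi/25))) = 25*cos(pi/25)/(cos(pi/25) + 1).
ϑ(G) ≈ 12.45052181.
Lovász sandwich 12 ≤ 25*cos(pi/25)/(cos(pi/25) + 1) ≤ 13: both strict.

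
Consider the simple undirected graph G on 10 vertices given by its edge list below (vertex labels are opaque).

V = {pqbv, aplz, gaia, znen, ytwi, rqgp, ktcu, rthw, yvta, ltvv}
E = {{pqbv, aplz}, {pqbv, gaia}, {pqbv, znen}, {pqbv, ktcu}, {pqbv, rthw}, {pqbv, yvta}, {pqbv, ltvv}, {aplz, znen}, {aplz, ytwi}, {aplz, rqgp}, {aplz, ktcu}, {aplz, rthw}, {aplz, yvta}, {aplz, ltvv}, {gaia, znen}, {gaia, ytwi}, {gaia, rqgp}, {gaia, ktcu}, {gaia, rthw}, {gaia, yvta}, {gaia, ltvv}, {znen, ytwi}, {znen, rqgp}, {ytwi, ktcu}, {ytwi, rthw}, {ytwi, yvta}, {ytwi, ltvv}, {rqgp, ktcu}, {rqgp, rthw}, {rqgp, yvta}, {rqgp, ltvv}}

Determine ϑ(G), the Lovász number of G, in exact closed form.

5

deg(pqbv) = 7; N(pqbv) = {aplz, gaia, znen, ktcu, rthw, yvta, ltvv}.
deg(rqgp) = 7; N(rqgp) = {aplz, gaia, znen, ktcu, rthw, yvta, ltvv}.
Vertex ltvv has 5 neighbors: pqbv, aplz, gaia, ytwi, rqgp.
Vertex aplz has 8 neighbors: pqbv, znen, ytwi, rqgp, ktcu, rthw, yvta, ltvv.
G = K_{5,3,2}: α = 5 = χ(Ḡ), so ϑ = 5.
Numerically 5.00000000.
5 ≤ 5 ≤ 5: collapsed.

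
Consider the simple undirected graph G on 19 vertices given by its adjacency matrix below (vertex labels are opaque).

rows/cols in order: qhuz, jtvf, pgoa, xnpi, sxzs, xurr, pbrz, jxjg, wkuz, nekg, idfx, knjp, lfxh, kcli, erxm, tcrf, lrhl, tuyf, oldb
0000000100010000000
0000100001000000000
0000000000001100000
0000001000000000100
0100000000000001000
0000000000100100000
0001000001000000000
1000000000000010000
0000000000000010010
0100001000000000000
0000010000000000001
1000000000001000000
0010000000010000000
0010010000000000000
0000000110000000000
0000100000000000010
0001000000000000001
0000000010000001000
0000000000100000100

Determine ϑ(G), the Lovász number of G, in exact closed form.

N(lrhl) = {xnpi, oldb}, |N(lrhl)| = 2.
deg(jtvf) = 2; N(jtvf) = {sxzs, nekg}.
N(lfxh) = {pgoa, knjp}, |N(lfxh)| = 2.
deg(nekg) = 2; N(nekg) = {jtvf, pbrz}.
deg(v) = 2 for all v (|V|=19); a single 19-cycle (edge-transitive).
The 10 distinct eigenvalues: [2.0, 1.8916, 1.5783, 1.0939, 0.491, -0.1652, -0.8034, -1.3546, -1.7589, -1.9727].
−19·(-2*cos(pi/19)) / ((2)−(-2*cos(pi/19))) = 19*cos(pi/19)/(cos(pi/19) + 1) = ϑ(G).
Numerically 9.434771374.
α=9, χ(Ḡ)=10; ϑ=19*cos(pi/19)/(cos(pi/19) + 1) lies between (both strict).

19*cos(pi/19)/(cos(pi/19) + 1)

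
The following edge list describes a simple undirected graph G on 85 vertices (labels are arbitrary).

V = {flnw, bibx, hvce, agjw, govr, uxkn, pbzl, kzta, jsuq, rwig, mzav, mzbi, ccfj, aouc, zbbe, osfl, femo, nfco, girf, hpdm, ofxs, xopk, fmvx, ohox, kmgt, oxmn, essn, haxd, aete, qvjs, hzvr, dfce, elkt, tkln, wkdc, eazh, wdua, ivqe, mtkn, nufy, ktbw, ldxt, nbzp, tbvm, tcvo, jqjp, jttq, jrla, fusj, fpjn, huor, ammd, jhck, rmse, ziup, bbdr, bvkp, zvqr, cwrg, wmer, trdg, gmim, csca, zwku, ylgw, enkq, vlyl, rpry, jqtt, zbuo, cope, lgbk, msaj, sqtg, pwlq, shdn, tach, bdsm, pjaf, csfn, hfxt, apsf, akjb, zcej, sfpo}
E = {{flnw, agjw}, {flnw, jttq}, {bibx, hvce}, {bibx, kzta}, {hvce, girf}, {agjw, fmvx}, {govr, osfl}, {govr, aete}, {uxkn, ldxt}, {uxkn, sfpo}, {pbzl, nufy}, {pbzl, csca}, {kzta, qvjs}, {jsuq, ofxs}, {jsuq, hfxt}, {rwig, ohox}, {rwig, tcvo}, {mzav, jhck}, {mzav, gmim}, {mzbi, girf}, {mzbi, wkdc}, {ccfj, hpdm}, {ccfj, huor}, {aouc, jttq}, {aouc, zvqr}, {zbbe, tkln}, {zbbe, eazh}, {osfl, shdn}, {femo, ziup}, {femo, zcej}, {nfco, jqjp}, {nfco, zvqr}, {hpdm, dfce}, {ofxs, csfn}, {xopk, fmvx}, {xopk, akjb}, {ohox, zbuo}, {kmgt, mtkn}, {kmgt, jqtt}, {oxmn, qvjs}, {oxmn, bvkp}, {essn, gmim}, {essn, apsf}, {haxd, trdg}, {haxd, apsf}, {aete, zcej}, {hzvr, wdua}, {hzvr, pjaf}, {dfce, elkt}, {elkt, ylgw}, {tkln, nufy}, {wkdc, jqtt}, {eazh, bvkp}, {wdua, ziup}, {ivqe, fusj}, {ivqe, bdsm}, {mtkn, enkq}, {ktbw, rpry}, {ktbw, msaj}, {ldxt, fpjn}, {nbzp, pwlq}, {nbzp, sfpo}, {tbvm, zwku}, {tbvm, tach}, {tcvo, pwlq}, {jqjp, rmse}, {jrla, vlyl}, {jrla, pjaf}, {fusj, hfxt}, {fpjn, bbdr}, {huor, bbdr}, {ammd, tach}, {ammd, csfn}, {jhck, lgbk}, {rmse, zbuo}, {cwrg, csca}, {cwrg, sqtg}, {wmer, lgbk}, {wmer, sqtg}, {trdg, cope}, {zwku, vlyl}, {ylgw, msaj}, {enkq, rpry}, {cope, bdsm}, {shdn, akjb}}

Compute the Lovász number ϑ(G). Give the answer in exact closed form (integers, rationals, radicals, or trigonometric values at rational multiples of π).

Vertex nufy has 2 neighbors: pbzl, tkln.
Vertex jqjp has 2 neighbors: nfco, rmse.
Vertex cope has 2 neighbors: trdg, bdsm.
N(wkdc) = {mzbi, jqtt}, |N(wkdc)| = 2.
G on 85 vertices is 2-regular; a single 85-cycle (edge-transitive).
The 43 distinct eigenvalues: [2.0, 1.99454, 1.97818, 1.95102, 1.91321, 1.86494, 1.80649, 1.73818, 1.66037, 1.57349, 1.47802, 1.37447, 1.26342, 1.14547, 1.02126, 0.89148, 0.75682, 0.61803, 0.47587, 0.33111, 0.18454, 0.03696, -0.11082, -0.258, -0.40376, -0.54733, -0.6879, -0.82471, -0.95702, -1.08411, -1.20527, -1.31985, -1.42722, -1.5268, -1.61803, -1.70043, -1.77355, -1.83697, -1.89037, -1.93344, -1.96595, -1.98772, -1.99863].
With N=85: ϑ(G) = 85·(-(-1)*2*cos(pi/85))/(2−(-2*cos(pi/85))) = 85*cos(pi/85)/(cos(pi/85) + 1).
ϑ(G) ≈ 42.48548257.
42 ≤ 85*cos(pi/85)/(cos(pi/85) + 1) ≤ 43: both strict.

85*cos(pi/85)/(cos(pi/85) + 1)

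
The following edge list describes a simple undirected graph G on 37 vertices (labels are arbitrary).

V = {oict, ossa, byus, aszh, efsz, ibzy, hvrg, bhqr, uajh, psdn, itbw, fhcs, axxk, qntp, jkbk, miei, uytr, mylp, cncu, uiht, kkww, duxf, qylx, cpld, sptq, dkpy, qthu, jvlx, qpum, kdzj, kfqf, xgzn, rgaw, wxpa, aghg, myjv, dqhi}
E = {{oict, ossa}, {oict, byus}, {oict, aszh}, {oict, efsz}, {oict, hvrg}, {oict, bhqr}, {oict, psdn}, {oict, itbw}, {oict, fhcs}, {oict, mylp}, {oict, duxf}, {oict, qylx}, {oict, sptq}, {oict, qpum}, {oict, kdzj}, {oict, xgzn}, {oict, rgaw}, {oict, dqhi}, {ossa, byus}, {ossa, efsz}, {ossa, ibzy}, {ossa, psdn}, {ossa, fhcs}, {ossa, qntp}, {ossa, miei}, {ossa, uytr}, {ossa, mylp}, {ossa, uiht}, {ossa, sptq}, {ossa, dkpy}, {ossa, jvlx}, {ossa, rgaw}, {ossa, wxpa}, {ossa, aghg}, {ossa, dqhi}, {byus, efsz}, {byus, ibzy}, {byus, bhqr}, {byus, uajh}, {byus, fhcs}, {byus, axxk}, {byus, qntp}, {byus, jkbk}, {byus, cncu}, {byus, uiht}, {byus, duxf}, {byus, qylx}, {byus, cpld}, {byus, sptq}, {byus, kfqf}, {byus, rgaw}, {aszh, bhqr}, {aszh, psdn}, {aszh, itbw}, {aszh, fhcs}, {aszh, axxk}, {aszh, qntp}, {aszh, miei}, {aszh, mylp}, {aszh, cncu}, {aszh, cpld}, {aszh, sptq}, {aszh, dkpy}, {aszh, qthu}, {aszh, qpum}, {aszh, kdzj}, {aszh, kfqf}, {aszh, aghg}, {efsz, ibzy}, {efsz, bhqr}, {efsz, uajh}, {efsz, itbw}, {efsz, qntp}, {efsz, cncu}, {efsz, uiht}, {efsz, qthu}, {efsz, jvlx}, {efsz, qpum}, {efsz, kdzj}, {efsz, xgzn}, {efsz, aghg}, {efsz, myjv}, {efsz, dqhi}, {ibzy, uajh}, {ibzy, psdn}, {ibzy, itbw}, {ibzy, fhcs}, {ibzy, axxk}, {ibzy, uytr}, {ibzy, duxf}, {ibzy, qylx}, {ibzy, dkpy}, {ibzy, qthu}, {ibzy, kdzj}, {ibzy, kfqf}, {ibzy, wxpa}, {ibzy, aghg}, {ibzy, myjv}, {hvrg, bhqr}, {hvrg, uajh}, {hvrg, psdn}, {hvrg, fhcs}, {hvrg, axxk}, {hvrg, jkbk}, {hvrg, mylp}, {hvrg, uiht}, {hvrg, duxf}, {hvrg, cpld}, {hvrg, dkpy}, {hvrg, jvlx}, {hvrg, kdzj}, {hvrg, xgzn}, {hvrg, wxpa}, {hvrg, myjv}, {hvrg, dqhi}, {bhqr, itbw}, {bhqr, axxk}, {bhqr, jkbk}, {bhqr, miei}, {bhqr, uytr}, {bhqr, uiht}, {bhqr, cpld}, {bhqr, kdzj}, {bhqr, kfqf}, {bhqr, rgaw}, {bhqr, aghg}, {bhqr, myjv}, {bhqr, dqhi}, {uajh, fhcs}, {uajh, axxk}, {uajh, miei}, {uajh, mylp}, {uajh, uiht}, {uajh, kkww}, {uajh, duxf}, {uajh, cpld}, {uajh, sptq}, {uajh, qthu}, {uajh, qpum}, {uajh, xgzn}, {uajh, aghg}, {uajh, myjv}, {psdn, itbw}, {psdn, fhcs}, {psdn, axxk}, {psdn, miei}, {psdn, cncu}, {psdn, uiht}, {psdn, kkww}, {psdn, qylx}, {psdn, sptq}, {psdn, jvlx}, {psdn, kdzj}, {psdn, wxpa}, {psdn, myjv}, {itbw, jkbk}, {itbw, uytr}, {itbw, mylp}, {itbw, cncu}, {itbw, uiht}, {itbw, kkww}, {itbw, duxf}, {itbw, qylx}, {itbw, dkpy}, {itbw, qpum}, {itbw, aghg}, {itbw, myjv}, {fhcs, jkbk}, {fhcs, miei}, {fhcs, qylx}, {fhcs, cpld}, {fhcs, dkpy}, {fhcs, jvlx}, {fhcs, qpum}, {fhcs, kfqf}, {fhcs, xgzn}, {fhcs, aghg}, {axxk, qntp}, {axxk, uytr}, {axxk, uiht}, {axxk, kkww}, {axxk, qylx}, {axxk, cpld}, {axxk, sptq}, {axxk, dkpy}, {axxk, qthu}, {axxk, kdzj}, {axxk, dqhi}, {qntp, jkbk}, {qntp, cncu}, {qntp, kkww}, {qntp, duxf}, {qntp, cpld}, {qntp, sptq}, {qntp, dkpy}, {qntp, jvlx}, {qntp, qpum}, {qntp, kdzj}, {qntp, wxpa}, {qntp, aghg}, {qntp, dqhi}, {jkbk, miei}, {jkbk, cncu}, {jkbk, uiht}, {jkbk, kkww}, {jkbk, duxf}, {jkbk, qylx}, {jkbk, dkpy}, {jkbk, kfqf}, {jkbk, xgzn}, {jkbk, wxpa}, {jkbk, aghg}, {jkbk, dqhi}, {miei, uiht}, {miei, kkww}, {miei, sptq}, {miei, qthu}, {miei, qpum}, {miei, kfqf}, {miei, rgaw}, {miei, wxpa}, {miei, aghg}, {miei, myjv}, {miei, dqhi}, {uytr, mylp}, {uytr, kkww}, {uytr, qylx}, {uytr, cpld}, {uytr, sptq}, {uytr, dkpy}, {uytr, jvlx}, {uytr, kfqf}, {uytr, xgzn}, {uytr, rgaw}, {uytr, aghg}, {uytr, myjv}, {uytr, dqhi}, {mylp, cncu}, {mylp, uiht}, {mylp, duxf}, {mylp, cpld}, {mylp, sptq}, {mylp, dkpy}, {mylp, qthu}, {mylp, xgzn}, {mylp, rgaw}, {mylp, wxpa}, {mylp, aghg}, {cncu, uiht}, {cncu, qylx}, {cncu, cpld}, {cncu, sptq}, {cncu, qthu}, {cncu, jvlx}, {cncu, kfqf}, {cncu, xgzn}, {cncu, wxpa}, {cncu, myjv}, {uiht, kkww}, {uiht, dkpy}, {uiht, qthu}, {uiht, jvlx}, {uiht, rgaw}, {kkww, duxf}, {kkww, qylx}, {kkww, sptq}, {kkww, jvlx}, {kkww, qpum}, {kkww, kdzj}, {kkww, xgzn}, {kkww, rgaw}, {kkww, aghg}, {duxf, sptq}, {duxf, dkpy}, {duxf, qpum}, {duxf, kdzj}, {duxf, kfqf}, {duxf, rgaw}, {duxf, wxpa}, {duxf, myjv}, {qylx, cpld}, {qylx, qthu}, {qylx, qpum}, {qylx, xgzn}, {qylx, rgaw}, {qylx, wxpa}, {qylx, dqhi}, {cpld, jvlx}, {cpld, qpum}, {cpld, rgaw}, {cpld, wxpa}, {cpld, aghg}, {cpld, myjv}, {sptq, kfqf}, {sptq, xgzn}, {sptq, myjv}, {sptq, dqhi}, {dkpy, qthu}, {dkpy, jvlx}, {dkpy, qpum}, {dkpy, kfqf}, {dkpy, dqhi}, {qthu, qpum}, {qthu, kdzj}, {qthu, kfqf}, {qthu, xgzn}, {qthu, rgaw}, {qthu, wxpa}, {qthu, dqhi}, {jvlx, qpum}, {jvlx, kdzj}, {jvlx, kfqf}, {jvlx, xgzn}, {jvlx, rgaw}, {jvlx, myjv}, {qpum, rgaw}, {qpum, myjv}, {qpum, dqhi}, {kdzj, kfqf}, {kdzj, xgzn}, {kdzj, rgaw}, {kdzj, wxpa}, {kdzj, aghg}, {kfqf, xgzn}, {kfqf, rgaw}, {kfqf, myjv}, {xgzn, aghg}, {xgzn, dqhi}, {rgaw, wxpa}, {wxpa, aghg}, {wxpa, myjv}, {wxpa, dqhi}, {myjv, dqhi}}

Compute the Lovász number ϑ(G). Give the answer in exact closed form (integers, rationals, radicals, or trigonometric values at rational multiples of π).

sqrt(37)

deg(axxk) = 18; N(axxk) = {byus, aszh, ibzy, hvrg, bhqr, uajh, psdn, qntp, uytr, uiht, kkww, qylx, cpld, sptq, dkpy, qthu, kdzj, dqhi}.
N(oict) = {ossa, byus, aszh, efsz, hvrg, bhqr, psdn, itbw, fhcs, mylp, duxf, qylx, sptq, qpum, kdzj, xgzn, rgaw, dqhi}, |N(oict)| = 18.
Vertex bhqr has 18 neighbors: oict, byus, aszh, efsz, hvrg, itbw, axxk, jkbk, miei, uytr, uiht, cpld, kdzj, kfqf, rgaw, aghg, myjv, dqhi.
N(itbw) = {oict, aszh, efsz, ibzy, bhqr, psdn, jkbk, uytr, mylp, cncu, uiht, kkww, duxf, qylx, dkpy, qpum, aghg, myjv}, |N(itbw)| = 18.
G on 37 vertices is 18-regular; strongly regular (37,18,8,9).
Distinct eigenvalues (to 3 d.p.): [18.0, 2.541, -3.541].
Lovász: ϑ = −37(-sqrt(37)/2 - 1/2)/(18+-(-sqrt(37)/2 - 1/2)) = sqrt(37).
ϑ(G) ≈ 6.082763.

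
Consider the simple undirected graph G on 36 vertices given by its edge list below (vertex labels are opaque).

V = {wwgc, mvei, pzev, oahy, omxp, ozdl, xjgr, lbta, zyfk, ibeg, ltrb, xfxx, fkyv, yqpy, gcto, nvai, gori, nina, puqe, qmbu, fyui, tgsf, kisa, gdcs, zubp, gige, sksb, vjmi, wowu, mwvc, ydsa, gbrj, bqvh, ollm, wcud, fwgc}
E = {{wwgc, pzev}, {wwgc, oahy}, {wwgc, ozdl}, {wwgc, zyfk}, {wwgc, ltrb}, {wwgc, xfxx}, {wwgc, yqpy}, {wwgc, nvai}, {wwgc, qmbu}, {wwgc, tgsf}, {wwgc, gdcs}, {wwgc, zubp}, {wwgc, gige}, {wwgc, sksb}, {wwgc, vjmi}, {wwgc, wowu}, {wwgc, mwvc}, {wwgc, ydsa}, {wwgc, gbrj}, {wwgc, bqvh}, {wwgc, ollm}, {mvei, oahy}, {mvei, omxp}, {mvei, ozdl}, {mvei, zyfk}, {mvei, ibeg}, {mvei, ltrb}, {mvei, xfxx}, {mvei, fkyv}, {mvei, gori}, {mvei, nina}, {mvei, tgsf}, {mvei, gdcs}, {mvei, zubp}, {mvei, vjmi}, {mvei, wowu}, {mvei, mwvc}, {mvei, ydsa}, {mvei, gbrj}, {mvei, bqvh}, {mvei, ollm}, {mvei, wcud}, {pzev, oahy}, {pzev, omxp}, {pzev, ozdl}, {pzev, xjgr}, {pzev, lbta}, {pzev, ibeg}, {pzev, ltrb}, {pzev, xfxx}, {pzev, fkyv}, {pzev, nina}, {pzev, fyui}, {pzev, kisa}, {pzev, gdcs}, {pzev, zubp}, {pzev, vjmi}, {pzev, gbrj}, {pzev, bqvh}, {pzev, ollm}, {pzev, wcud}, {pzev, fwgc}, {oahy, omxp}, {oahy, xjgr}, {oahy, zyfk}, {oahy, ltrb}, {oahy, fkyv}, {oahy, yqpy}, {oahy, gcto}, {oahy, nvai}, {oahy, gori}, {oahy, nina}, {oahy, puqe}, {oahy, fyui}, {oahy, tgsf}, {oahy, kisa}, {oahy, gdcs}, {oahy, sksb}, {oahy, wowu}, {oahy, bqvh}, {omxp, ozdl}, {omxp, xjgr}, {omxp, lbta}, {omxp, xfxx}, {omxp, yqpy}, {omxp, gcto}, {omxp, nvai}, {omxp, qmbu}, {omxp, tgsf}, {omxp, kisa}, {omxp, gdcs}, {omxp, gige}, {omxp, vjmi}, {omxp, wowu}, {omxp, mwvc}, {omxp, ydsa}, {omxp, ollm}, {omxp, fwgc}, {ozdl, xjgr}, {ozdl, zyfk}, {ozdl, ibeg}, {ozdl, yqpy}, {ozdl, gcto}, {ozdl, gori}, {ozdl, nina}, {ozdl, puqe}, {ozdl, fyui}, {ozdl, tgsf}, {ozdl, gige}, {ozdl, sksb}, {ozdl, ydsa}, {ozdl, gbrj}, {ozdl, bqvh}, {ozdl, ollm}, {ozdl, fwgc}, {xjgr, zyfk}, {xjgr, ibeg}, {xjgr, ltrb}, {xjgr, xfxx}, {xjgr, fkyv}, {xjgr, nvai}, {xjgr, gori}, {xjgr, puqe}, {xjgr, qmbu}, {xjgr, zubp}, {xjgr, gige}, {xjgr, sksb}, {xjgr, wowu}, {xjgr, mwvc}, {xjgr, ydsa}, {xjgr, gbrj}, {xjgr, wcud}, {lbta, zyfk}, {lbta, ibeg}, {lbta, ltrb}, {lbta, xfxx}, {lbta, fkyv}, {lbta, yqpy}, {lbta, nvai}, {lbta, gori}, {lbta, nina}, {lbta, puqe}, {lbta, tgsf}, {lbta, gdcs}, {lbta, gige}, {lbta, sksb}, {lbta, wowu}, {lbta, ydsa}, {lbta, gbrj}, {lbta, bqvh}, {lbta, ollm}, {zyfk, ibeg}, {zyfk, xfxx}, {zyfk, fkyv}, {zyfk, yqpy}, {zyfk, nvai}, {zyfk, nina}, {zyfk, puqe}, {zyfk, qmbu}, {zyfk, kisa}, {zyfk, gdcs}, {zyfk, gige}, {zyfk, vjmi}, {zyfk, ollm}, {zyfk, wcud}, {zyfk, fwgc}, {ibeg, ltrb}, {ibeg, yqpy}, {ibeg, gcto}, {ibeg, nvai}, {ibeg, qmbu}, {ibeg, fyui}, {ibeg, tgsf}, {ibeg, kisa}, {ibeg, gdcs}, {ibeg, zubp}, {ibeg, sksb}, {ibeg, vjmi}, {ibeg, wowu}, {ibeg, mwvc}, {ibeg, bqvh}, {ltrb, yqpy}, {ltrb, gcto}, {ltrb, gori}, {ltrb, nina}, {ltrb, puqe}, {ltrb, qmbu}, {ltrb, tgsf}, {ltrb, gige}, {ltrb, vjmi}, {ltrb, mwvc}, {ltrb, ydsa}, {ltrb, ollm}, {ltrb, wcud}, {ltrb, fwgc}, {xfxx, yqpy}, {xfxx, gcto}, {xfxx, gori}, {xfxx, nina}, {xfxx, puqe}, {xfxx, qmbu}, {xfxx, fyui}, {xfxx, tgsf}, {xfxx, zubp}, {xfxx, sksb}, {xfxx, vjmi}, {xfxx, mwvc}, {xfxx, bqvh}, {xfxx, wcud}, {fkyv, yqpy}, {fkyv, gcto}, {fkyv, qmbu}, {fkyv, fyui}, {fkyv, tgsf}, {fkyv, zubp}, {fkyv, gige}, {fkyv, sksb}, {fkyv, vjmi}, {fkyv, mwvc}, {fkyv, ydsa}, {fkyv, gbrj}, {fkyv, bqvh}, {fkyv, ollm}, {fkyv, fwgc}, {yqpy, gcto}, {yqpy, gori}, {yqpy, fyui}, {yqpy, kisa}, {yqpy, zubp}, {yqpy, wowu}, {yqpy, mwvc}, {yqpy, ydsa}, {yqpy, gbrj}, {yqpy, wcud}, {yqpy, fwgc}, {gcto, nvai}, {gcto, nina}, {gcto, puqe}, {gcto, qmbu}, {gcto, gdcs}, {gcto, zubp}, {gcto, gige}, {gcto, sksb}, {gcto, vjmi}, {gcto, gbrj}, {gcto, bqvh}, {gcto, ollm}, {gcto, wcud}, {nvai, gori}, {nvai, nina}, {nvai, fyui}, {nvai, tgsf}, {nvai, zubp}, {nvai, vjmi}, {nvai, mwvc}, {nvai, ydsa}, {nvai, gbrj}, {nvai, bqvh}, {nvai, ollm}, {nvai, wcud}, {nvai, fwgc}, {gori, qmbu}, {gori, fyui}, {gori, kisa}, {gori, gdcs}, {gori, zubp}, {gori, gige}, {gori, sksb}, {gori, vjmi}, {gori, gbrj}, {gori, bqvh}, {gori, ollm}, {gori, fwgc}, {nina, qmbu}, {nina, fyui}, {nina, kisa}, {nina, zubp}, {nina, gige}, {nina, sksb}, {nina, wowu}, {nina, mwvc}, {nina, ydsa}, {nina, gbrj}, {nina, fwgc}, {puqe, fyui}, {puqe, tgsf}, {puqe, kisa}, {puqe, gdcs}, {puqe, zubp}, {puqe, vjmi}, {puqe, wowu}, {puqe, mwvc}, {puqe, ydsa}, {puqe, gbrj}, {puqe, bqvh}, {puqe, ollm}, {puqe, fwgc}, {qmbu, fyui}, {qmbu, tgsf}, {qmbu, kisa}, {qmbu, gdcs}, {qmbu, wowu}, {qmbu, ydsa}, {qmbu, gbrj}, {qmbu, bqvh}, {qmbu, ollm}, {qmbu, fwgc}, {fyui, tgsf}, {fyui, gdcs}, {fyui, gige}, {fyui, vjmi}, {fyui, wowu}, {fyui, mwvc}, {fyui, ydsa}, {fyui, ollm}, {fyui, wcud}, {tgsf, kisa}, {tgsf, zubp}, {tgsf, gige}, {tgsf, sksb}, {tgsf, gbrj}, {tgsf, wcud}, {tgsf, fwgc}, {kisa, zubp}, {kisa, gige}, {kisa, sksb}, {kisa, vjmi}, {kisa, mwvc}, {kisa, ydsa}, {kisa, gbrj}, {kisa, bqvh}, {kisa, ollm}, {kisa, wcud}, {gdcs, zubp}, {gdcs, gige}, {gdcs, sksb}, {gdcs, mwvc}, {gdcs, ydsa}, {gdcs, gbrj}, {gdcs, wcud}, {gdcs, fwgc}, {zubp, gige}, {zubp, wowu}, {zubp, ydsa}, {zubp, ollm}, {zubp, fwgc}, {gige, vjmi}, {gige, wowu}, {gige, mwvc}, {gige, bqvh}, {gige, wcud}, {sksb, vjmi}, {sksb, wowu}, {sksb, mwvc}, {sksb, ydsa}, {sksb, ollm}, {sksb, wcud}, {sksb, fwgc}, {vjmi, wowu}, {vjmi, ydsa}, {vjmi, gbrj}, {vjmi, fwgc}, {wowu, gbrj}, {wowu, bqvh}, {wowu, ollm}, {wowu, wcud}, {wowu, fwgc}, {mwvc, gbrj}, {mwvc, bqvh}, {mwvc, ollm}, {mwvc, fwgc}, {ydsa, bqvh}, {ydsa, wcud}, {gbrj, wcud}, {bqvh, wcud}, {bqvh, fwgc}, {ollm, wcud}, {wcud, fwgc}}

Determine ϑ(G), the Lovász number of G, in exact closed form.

Vertex bqvh has 21 neighbors: wwgc, mvei, pzev, oahy, ozdl, lbta, ibeg, xfxx, fkyv, gcto, nvai, gori, puqe, qmbu, kisa, gige, wowu, mwvc, ydsa, wcud, fwgc.
N(zubp) = {wwgc, mvei, pzev, xjgr, ibeg, xfxx, fkyv, yqpy, gcto, nvai, gori, nina, puqe, tgsf, kisa, gdcs, gige, wowu, ydsa, ollm, fwgc}, |N(zubp)| = 21.
N(pzev) = {wwgc, oahy, omxp, ozdl, xjgr, lbta, ibeg, ltrb, xfxx, fkyv, nina, fyui, kisa, gdcs, zubp, vjmi, gbrj, bqvh, ollm, wcud, fwgc}, |N(pzev)| = 21.
N(ibeg) = {mvei, pzev, ozdl, xjgr, lbta, zyfk, ltrb, yqpy, gcto, nvai, qmbu, fyui, tgsf, kisa, gdcs, zubp, sksb, vjmi, wowu, mwvc, bqvh}, |N(ibeg)| = 21.
Regular of degree 21 on 36 vertices: Kneser-type, 2-subsets of [9].
The 3 distinct eigenvalues: [21.0, 1.0, -6.0].
Lovász: ϑ = −36(-6)/(21+-1*(-6)) = 8.
≈ 8.0000000 (to 7 d.p.).

8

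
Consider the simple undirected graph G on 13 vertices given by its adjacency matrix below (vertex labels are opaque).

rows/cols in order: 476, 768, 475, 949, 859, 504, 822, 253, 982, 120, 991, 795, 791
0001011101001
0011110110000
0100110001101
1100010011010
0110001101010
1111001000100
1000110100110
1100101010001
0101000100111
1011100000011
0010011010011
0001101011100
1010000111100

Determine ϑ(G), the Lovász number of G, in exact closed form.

sqrt(13)

deg(504) = 6; N(504) = {476, 768, 475, 949, 822, 991}.
deg(476) = 6; N(476) = {949, 504, 822, 253, 120, 791}.
Vertex 791 has 6 neighbors: 476, 475, 253, 982, 120, 991.
N(859) = {768, 475, 822, 253, 120, 795}, |N(859)| = 6.
Every vertex has degree 6 (N=13); strongly regular (13,6,2,3).
A has 3 distinct eigenvalues ≈ [6.0, 1.302776, -2.302776].
ϑ = −N·λ_min/(λ_max−λ_min) = −13·(-sqrt(13)/2 - 1/2)/(6−(-sqrt(13)/2 - 1/2)) = sqrt(13).
ϑ(G) ≈ 3.60555128.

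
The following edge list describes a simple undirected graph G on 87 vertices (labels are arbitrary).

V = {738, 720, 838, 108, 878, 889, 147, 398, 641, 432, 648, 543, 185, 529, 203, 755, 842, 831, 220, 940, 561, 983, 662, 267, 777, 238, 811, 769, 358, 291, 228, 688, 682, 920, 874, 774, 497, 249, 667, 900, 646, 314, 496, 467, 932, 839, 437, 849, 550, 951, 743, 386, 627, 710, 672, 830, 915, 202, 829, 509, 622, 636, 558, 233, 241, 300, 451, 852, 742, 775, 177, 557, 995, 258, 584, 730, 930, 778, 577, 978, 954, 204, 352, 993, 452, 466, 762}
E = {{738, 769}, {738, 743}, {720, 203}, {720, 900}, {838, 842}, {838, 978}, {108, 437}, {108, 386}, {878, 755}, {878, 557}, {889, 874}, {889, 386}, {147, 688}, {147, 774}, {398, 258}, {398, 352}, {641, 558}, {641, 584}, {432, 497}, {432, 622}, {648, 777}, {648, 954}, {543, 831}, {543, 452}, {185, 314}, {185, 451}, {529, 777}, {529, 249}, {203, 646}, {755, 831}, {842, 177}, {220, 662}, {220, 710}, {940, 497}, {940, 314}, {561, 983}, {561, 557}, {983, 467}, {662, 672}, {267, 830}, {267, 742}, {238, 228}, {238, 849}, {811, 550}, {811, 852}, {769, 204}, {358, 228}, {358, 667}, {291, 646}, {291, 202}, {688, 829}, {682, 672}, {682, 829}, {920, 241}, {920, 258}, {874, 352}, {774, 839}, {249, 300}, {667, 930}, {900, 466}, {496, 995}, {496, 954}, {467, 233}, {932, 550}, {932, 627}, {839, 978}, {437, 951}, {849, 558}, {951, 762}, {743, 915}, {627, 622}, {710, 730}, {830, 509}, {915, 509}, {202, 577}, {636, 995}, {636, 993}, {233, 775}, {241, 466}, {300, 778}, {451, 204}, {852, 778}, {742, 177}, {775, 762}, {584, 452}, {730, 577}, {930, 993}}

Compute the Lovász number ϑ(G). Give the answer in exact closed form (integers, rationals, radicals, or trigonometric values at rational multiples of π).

N(584) = {641, 452}, |N(584)| = 2.
N(314) = {185, 940}, |N(314)| = 2.
Vertex 710 has 2 neighbors: 220, 730.
N(202) = {291, 577}, |N(202)| = 2.
G on 87 vertices is 2-regular; the odd cycle C_{87}.
The 44 distinct eigenvalues: [2.0, 1.994786, 1.979173, 1.953241, 1.917126, 1.871016, 1.815151, 1.749823, 1.675372, 1.592186, 1.5007, 1.401389, 1.294773, 1.181406, 1.061879, 0.936817, 0.80687, 0.672717, 0.535057, 0.394607, 0.252099, 0.108278, -0.036108, -0.180306, -0.323564, -0.465135, -0.604281, -0.740276, -0.872412, -1.0, -1.122374, -1.238897, -1.34896, -1.451991, -1.547452, -1.634845, -1.713714, -1.78365, -1.844286, -1.895306, -1.936446, -1.96749, -1.988276, -1.998696].
−87·(-2*cos(pi/87)) / ((2)−(-2*cos(pi/87))) = 87*cos(pi/87)/(cos(pi/87) + 1) = ϑ(G).
ϑ(G) ≈ 43.4858.
43 ≤ 87*cos(pi/87)/(cos(pi/87) + 1) ≤ 44: both strict.

87*cos(pi/87)/(cos(pi/87) + 1)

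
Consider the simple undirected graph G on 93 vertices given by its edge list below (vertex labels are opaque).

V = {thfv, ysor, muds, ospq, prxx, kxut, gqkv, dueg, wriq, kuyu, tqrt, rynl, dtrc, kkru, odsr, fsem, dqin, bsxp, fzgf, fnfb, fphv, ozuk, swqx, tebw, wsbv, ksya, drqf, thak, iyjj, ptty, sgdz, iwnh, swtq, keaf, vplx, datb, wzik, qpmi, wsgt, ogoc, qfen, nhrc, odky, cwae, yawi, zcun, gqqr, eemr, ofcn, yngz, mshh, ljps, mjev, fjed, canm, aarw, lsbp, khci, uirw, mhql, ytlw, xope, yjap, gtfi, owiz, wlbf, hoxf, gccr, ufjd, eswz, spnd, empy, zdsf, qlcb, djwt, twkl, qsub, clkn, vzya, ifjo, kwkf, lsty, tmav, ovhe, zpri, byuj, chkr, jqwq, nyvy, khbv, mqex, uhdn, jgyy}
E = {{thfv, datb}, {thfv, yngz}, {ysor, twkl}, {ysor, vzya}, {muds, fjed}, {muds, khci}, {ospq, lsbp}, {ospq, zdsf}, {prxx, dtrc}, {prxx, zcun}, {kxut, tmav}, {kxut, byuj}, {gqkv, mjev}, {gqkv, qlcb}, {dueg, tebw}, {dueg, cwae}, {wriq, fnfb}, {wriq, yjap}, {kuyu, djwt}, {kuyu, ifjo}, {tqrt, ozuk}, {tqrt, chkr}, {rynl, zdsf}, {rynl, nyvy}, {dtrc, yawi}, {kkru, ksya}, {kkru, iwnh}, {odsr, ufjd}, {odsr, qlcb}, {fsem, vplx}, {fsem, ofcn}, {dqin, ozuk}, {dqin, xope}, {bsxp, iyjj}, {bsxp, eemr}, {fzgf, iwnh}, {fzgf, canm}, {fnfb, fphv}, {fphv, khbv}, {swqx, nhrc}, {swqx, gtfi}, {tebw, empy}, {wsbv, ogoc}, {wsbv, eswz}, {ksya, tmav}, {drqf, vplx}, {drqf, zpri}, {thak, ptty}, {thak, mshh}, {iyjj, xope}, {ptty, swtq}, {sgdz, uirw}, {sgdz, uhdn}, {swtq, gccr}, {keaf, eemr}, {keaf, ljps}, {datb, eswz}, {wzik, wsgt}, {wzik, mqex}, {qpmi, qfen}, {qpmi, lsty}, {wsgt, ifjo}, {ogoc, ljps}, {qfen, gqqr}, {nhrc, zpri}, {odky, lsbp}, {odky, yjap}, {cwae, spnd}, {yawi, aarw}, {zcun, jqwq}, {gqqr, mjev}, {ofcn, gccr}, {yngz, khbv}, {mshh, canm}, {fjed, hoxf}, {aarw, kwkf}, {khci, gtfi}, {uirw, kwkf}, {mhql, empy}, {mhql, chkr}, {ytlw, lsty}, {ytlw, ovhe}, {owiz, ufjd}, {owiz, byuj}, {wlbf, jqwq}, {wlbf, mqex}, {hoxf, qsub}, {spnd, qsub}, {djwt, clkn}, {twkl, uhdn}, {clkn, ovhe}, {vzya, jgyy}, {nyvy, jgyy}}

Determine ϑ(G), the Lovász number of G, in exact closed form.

93*cos(pi/93)/(cos(pi/93) + 1)

N(empy) = {tebw, mhql}, |N(empy)| = 2.
Vertex canm has 2 neighbors: fzgf, mshh.
deg(xope) = 2; N(xope) = {dqin, iyjj}.
N(clkn) = {djwt, ovhe}, |N(clkn)| = 2.
deg(v) = 2 for all v (|V|=93); this is C_{93}, the 93-cycle.
Distinct eigenvalues (to 4 d.p.): [2.0, 1.9954, 1.9818, 1.9591, 1.9274, 1.887, 1.8379, 1.7805, 1.7149, 1.6415, 1.5606, 1.4727, 1.3779, 1.2769, 1.1701, 1.0579, 0.9409, 0.8196, 0.6946, 0.5664, 0.4356, 0.3029, 0.1687, 0.0338, -0.1013, -0.2359, -0.3695, -0.5013, -0.6309, -0.7576, -0.8808, -1.0, -1.1146, -1.2242, -1.3282, -1.4261, -1.5175, -1.602, -1.6792, -1.7487, -1.8102, -1.8635, -1.9083, -1.9443, -1.9715, -1.9897, -1.9989].
−93·(-2*cos(pi/93)) / ((2)−(-2*cos(pi/93))) = 93*cos(pi/93)/(cos(pi/93) + 1) = ϑ(G).
≈ 46.48673188 (to 8 d.p.).
46 ≤ 93*cos(pi/93)/(cos(pi/93) + 1) ≤ 47: both strict.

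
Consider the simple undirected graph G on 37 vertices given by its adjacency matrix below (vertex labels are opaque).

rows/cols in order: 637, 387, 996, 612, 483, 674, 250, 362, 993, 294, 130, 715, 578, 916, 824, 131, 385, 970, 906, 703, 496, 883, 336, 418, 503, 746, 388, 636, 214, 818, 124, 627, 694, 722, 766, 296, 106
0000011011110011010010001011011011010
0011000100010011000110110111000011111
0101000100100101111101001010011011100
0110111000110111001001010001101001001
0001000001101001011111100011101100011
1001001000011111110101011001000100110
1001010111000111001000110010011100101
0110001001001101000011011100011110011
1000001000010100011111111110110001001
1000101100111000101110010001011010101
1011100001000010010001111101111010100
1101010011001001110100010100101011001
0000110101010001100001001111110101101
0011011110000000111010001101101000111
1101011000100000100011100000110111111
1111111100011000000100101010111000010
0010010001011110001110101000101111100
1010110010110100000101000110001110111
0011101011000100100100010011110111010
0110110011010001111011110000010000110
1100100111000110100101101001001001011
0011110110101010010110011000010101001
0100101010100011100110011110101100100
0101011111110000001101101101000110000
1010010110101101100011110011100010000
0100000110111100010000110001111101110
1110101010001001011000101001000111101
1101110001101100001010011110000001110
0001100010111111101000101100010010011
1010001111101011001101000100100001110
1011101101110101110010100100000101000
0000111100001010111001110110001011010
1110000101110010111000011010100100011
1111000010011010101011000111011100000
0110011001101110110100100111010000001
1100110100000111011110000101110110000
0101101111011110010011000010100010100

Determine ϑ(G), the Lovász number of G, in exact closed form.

deg(496) = 18; N(496) = {637, 387, 483, 362, 993, 294, 916, 824, 385, 703, 883, 336, 503, 636, 124, 722, 296, 106}.
deg(578) = 18; N(578) = {483, 674, 362, 294, 715, 131, 385, 883, 503, 746, 388, 636, 214, 818, 627, 722, 766, 106}.
deg(250) = 18; N(250) = {637, 612, 674, 362, 993, 294, 916, 824, 131, 906, 336, 418, 388, 818, 124, 627, 766, 106}.
Vertex 824 has 18 neighbors: 637, 387, 612, 674, 250, 130, 385, 496, 883, 336, 214, 818, 627, 694, 722, 766, 296, 106.
Every vertex has degree 18 (N=37); Paley(37): SR with (k,λ,μ)=(18,8,9).
The 3 distinct eigenvalues: [18.0, 2.541, -3.541].
With N=37: ϑ(G) = 37·(-(-sqrt(37)/2 - 1/2))/(18−(-sqrt(37)/2 - 1/2)) = sqrt(37).
= 6.08276… (decimal).

sqrt(37)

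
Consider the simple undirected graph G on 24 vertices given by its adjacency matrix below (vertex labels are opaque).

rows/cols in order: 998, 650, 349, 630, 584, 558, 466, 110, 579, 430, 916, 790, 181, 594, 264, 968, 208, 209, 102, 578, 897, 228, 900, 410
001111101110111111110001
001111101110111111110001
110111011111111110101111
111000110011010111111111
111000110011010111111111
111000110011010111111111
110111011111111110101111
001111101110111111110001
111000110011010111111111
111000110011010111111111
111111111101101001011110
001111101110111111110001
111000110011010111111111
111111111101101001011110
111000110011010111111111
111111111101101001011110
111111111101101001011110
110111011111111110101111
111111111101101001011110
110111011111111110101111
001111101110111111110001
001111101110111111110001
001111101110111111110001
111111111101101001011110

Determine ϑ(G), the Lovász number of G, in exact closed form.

deg(900) = 17; N(900) = {349, 630, 584, 558, 466, 579, 430, 916, 181, 594, 264, 968, 208, 209, 102, 578, 410}.
Vertex 430 has 17 neighbors: 998, 650, 349, 466, 110, 916, 790, 594, 968, 208, 209, 102, 578, 897, 228, 900, 410.
deg(897) = 17; N(897) = {349, 630, 584, 558, 466, 579, 430, 916, 181, 594, 264, 968, 208, 209, 102, 578, 410}.
N(264) = {998, 650, 349, 466, 110, 916, 790, 594, 968, 208, 209, 102, 578, 897, 228, 900, 410}, |N(264)| = 17.
Complete 4-partite, parts [7, 7, 6, 4]: perfect, ϑ = α = 7.
Numerically 7.0000000.
α=7, χ(Ḡ)=7; ϑ=7 lies between (collapsed).

7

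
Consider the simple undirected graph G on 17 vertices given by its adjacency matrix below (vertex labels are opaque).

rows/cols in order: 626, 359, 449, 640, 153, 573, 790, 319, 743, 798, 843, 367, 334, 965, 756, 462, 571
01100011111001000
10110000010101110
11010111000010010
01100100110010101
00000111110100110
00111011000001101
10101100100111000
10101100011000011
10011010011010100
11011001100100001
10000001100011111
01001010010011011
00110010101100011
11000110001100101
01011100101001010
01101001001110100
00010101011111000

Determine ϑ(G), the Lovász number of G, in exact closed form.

N(153) = {573, 790, 319, 743, 798, 367, 756, 462}, |N(153)| = 8.
Vertex 790 has 8 neighbors: 626, 449, 153, 573, 743, 367, 334, 965.
N(571) = {640, 573, 319, 798, 843, 367, 334, 965}, |N(571)| = 8.
Vertex 462 has 8 neighbors: 359, 449, 153, 319, 843, 367, 334, 756.
deg(v) = 8 for all v (|V|=17); Paley(17): SR with (k,λ,μ)=(8,3,4).
A has 3 distinct eigenvalues ≈ [8.0, 1.56155, -2.56155].
Lovász (edge-transitive): ϑ = −17·(-sqrt(17)/2 - 1/2)/((8)−(-sqrt(17)/2 - 1/2)) = sqrt(17).
= 4.1231056… (decimal).

sqrt(17)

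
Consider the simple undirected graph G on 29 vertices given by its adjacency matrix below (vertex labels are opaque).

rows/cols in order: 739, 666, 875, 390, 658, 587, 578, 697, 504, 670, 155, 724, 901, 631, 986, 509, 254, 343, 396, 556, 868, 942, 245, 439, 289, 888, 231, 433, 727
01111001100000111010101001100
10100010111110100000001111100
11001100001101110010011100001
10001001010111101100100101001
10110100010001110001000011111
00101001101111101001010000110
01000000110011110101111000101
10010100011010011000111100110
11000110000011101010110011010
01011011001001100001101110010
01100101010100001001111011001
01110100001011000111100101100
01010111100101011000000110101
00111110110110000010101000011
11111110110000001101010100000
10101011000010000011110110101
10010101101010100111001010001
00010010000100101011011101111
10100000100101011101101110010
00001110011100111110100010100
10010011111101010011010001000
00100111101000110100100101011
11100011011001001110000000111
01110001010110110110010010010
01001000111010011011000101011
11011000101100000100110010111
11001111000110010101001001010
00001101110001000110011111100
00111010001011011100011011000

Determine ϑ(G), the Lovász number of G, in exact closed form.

sqrt(29)

N(727) = {875, 390, 658, 578, 155, 901, 631, 509, 254, 343, 942, 245, 289, 888}, |N(727)| = 14.
N(888) = {739, 666, 390, 658, 504, 155, 724, 343, 868, 942, 289, 231, 433, 727}, |N(888)| = 14.
deg(697) = 14; N(697) = {739, 390, 587, 670, 155, 901, 509, 254, 868, 942, 245, 439, 231, 433}.
N(504) = {739, 666, 587, 578, 901, 631, 986, 254, 396, 868, 942, 289, 888, 433}, |N(504)| = 14.
29-vertex 14-regular graph: strongly regular (29,14,6,7).
The 3 distinct eigenvalues: [14.0, 2.1926, -3.1926].
Lovász (edge-transitive): ϑ = −29·(-sqrt(29)/2 - 1/2)/((14)−(-sqrt(29)/2 - 1/2)) = sqrt(29).
≈ 5.385165 (to 6 d.p.).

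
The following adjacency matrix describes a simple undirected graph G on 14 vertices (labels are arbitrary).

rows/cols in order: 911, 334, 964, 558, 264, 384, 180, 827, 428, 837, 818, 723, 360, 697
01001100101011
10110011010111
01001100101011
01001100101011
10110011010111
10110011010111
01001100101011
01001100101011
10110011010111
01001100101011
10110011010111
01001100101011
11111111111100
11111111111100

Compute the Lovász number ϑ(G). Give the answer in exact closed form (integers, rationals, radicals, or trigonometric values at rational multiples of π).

N(334) = {911, 964, 558, 180, 827, 837, 723, 360, 697}, |N(334)| = 9.
deg(180) = 7; N(180) = {334, 264, 384, 428, 818, 360, 697}.
deg(558) = 7; N(558) = {334, 264, 384, 428, 818, 360, 697}.
N(723) = {334, 264, 384, 428, 818, 360, 697}, |N(723)| = 7.
Complete multipartite on [7, 5, 2]: sandwich collapses at ϑ=7.
ϑ(G) ≈ 7.000000000.
α=7, χ(Ḡ)=7; ϑ=7 lies between (collapsed).

7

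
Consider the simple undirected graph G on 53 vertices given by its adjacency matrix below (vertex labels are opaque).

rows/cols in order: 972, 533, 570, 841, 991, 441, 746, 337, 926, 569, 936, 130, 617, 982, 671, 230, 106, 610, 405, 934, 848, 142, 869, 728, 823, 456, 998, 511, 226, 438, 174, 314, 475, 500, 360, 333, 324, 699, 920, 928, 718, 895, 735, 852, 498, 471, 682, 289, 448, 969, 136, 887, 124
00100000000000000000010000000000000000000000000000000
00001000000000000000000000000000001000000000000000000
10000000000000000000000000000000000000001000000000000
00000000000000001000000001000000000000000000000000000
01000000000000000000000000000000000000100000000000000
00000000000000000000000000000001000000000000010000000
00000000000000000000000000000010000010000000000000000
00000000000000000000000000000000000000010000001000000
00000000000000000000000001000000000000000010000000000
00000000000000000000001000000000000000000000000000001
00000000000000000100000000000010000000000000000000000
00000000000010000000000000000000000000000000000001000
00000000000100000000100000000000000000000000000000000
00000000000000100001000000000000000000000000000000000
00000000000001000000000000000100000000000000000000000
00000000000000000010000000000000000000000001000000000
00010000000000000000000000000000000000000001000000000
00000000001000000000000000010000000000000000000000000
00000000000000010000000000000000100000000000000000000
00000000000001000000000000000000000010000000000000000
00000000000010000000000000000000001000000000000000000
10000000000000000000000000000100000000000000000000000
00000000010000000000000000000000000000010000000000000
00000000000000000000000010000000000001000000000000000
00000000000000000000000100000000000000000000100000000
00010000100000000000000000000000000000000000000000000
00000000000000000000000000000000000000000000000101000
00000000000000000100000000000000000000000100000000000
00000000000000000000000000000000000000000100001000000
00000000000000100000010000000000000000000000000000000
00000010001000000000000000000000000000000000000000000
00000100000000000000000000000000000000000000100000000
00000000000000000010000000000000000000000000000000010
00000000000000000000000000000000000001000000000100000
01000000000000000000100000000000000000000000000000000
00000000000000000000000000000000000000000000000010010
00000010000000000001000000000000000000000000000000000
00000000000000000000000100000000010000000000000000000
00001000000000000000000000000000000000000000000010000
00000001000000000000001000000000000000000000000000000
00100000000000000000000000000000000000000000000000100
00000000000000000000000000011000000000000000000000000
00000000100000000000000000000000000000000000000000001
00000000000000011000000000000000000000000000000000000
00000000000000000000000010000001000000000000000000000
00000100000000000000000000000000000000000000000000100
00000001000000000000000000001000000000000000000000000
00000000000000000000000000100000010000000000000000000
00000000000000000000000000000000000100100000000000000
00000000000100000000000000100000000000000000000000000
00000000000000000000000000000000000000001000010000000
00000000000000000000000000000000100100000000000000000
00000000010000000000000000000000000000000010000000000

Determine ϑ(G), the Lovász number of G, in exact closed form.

53*cos(pi/53)/(cos(pi/53) + 1)

N(841) = {106, 456}, |N(841)| = 2.
deg(471) = 2; N(471) = {441, 136}.
N(823) = {728, 498}, |N(823)| = 2.
Vertex 936 has 2 neighbors: 610, 174.
G on 53 vertices is 2-regular; connected 2-regular on 53 ⇒ C_{53}.
A has 27 distinct eigenvalues ≈ [2.0, 1.986, 1.944, 1.8748, 1.7793, 1.6588, 1.515, 1.35, 1.166, 0.9656, 0.7517, 0.5272, 0.2953, 0.0593, -0.1776, -0.412, -0.6405, -0.8601, -1.0676, -1.2602, -1.435, -1.5897, -1.7221, -1.8303, -1.9128, -1.9685, -1.9965].
λ_max=2, λ_min=-2*cos(pi/53); ϑ = −53·λ_min/(λ_max−λ_min) = 53*cos(pi/53)/(cos(pi/53) + 1).
ϑ(G) ≈ 26.476708993.
Sandwich: α(G)=26 ≤ ϑ(G)=53*cos(pi/53)/(cos(pi/53) + 1) ≤ χ(Ḡ)=27 (both strict).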